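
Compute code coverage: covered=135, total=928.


Coverage = covered / total * 100
Coverage = 135 / 928 * 100
Coverage = 14.55%

14.55%


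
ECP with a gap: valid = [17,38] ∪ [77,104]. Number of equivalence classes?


Valid ranges: [17,38] and [77,104]
Class 1: x < 17 — invalid
Class 2: 17 ≤ x ≤ 38 — valid
Class 3: 38 < x < 77 — invalid (gap between ranges)
Class 4: 77 ≤ x ≤ 104 — valid
Class 5: x > 104 — invalid
Total equivalence classes: 5

5 equivalence classes


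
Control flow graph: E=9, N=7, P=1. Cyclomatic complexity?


Formula: V(G) = E - N + 2P
V(G) = 9 - 7 + 2*1
V(G) = 2 + 2
V(G) = 4

4


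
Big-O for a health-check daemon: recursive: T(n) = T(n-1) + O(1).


Reasoning: linear recursion with constant work per frame
Complexity: O(n)

O(n)


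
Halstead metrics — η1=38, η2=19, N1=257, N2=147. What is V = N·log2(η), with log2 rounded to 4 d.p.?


Formula: V = N * log2(η), where N = N1 + N2 and η = η1 + η2
η = 38 + 19 = 57
N = 257 + 147 = 404
log2(57) ≈ 5.8329
V = 404 * 5.8329 = 2356.49

2356.49


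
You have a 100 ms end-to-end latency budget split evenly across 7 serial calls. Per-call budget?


Formula: per_stage = total_budget / stages
per_stage = 100 / 7
per_stage = 14.29 ms

14.29 ms


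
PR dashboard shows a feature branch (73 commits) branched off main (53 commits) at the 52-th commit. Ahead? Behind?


Common ancestor: commit #52
feature commits after divergence: 73 - 52 = 21
main commits after divergence: 53 - 52 = 1
feature is 21 commits ahead of main
main is 1 commits ahead of feature

feature ahead: 21, main ahead: 1


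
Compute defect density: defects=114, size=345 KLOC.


Defect density = defects / KLOC
Defect density = 114 / 345
Defect density = 0.33 defects/KLOC

0.33 defects/KLOC


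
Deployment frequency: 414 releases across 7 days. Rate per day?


Formula: deployments per day = releases / days
= 414 / 7
= 59.143 deploys/day
(equivalently, 414.0 deploys/week)

59.143 deploys/day


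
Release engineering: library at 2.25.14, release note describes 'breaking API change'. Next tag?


Current: 2.25.14
Change category: 'breaking API change' → major bump
SemVer rule: major bump → increment MAJOR, reset MINOR and PATCH to 0
New: 3.0.0

3.0.0


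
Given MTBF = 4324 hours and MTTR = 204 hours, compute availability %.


Availability = MTBF / (MTBF + MTTR)
Availability = 4324 / (4324 + 204)
Availability = 4324 / 4528
Availability = 95.4947%

95.4947%


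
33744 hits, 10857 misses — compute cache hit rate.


Formula: hit rate = hits / (hits + misses) * 100
hit rate = 33744 / (33744 + 10857) * 100
hit rate = 33744 / 44601 * 100
hit rate = 75.66%

75.66%


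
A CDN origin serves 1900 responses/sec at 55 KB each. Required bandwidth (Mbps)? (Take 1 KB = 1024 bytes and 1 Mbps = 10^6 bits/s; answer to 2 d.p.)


Formula: Mbps = payload_bytes * RPS * 8 / 1e6
Payload per request = 55 KB = 55 * 1024 = 56320 bytes
Total bytes/sec = 56320 * 1900 = 107008000
Total bits/sec = 107008000 * 8 = 856064000
Mbps = 856064000 / 1e6 = 856.06

856.06 Mbps


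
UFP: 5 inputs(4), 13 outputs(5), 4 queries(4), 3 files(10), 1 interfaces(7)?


UFP = EI*4 + EO*5 + EQ*4 + ILF*10 + EIF*7
UFP = 5*4 + 13*5 + 4*4 + 3*10 + 1*7
UFP = 20 + 65 + 16 + 30 + 7
UFP = 138

138


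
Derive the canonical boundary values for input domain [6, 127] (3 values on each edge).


Range: [6, 127]
Boundaries: just below min, min, min+1, max-1, max, just above max
Values: [5, 6, 7, 126, 127, 128]

[5, 6, 7, 126, 127, 128]


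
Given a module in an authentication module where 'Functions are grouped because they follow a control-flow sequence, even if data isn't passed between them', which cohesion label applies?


Reasoning: Grouped by order of execution within a routine, not by data flow
Type: Procedural cohesion

Procedural cohesion


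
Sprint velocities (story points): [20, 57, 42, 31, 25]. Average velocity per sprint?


Formula: Avg velocity = Total points / Number of sprints
Points: [20, 57, 42, 31, 25]
Sum = 20 + 57 + 42 + 31 + 25 = 175
Avg velocity = 175 / 5 = 35.0 points/sprint

35.0 points/sprint


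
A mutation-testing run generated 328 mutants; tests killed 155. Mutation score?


Mutation score = killed / total * 100
Mutation score = 155 / 328 * 100
Mutation score = 47.26%

47.26%


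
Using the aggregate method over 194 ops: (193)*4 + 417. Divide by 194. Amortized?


Formula: Amortized cost = Total cost / Operations
Total cost = (193 * 4) + (1 * 417)
Total cost = 772 + 417 = 1189
Amortized = 1189 / 194 = 6.1289

6.1289


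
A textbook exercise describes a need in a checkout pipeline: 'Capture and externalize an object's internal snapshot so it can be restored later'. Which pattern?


This matches the Memento pattern

Memento


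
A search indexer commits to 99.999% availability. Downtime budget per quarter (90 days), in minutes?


Formula: allowed downtime = period * (100 - SLA) / 100
Period (quarter (90 days)) = 129600 minutes
Unavailability fraction = (100 - 99.999) / 100
Allowed downtime = 129600 * (100 - 99.999) / 100
Allowed downtime = 1.296 minutes

1.296 minutes


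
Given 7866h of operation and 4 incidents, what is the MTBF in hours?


Formula: MTBF = Total operating time / Number of failures
MTBF = 7866 / 4
MTBF = 1966.5 hours

1966.5 hours


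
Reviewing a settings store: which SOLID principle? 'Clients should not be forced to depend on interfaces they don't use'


This describes the Interface Segregation Principle (ISP)

Interface Segregation Principle (ISP)


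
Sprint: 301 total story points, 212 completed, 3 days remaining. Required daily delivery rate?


Formula: Required rate = Remaining points / Days left
Remaining = 301 - 212 = 89 points
Required rate = 89 / 3 = 29.67 points/day

29.67 points/day


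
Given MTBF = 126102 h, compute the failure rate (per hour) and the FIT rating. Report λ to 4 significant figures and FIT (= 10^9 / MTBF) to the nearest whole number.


Formula: λ = 1 / MTBF; FIT = λ × 1e9 = 1e9 / MTBF
λ = 1 / 126102 ≈ 7.930e-06 failures/hour
FIT = 1e9 / 126102 ≈ 7930 failures per 1e9 hours (nearest whole number)

λ = 7.930e-06 /h, FIT = 7930


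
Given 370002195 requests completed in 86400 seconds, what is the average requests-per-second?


Formula: throughput = requests / seconds
throughput = 370002195 / 86400
throughput = 4282.43 requests/second

4282.43 requests/second


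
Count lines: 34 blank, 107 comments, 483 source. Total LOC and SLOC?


Total LOC = blank + comment + code
Total LOC = 34 + 107 + 483 = 624
SLOC (source only) = code = 483

Total LOC: 624, SLOC: 483


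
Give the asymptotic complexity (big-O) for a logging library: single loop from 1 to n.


Reasoning: one pass through n items
Complexity: O(n)

O(n)


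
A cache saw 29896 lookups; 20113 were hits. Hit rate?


Formula: hit rate = hits / (hits + misses) * 100
hit rate = 20113 / (20113 + 9783) * 100
hit rate = 20113 / 29896 * 100
hit rate = 67.28%

67.28%


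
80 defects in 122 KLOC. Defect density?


Defect density = defects / KLOC
Defect density = 80 / 122
Defect density = 0.656 defects/KLOC

0.656 defects/KLOC


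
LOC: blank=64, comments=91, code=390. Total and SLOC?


Total LOC = blank + comment + code
Total LOC = 64 + 91 + 390 = 545
SLOC (source only) = code = 390

Total LOC: 545, SLOC: 390


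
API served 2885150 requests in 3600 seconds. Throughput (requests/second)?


Formula: throughput = requests / seconds
throughput = 2885150 / 3600
throughput = 801.43 requests/second

801.43 requests/second


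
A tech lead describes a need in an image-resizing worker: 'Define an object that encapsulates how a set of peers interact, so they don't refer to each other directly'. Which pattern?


This matches the Mediator pattern

Mediator


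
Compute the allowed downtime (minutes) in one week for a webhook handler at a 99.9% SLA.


Formula: allowed downtime = period * (100 - SLA) / 100
Period (week) = 10080 minutes
Unavailability fraction = (100 - 99.9) / 100
Allowed downtime = 10080 * (100 - 99.9) / 100
Allowed downtime = 10.08 minutes

10.08 minutes


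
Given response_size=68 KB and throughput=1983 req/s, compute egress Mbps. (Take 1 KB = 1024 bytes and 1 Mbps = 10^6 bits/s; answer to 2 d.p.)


Formula: Mbps = payload_bytes * RPS * 8 / 1e6
Payload per request = 68 KB = 68 * 1024 = 69632 bytes
Total bytes/sec = 69632 * 1983 = 138080256
Total bits/sec = 138080256 * 8 = 1104642048
Mbps = 1104642048 / 1e6 = 1104.64

1104.64 Mbps


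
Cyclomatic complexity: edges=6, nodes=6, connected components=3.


Formula: V(G) = E - N + 2P
V(G) = 6 - 6 + 2*3
V(G) = 0 + 6
V(G) = 6

6


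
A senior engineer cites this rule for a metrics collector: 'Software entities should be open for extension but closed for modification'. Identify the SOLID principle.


This describes the Open/Closed Principle (OCP)

Open/Closed Principle (OCP)


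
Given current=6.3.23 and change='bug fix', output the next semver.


Current: 6.3.23
Change category: 'bug fix' → patch bump
SemVer rule: patch bump → increment PATCH (MAJOR and MINOR unchanged)
New: 6.3.24

6.3.24


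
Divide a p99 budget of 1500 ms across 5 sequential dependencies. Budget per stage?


Formula: per_stage = total_budget / stages
per_stage = 1500 / 5
per_stage = 300.0 ms

300.0 ms


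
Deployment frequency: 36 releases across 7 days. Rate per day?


Formula: deployments per day = releases / days
= 36 / 7
= 5.143 deploys/day
(equivalently, 36.0 deploys/week)

5.143 deploys/day


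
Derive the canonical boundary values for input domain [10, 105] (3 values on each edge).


Range: [10, 105]
Boundaries: just below min, min, min+1, max-1, max, just above max
Values: [9, 10, 11, 104, 105, 106]

[9, 10, 11, 104, 105, 106]


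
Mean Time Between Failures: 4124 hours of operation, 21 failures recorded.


Formula: MTBF = Total operating time / Number of failures
MTBF = 4124 / 21
MTBF = 196.38 hours

196.38 hours


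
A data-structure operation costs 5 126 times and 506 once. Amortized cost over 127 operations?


Formula: Amortized cost = Total cost / Operations
Total cost = (126 * 5) + (1 * 506)
Total cost = 630 + 506 = 1136
Amortized = 1136 / 127 = 8.9449

8.9449


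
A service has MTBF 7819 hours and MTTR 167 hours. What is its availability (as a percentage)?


Availability = MTBF / (MTBF + MTTR)
Availability = 7819 / (7819 + 167)
Availability = 7819 / 7986
Availability = 97.9088%

97.9088%


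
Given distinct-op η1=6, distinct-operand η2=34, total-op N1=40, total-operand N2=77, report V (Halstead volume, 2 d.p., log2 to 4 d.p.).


Formula: V = N * log2(η), where N = N1 + N2 and η = η1 + η2
η = 6 + 34 = 40
N = 40 + 77 = 117
log2(40) ≈ 5.3219
V = 117 * 5.3219 = 622.66

622.66


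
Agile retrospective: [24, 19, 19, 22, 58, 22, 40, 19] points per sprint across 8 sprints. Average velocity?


Formula: Avg velocity = Total points / Number of sprints
Points: [24, 19, 19, 22, 58, 22, 40, 19]
Sum = 24 + 19 + 19 + 22 + 58 + 22 + 40 + 19 = 223
Avg velocity = 223 / 8 = 27.88 points/sprint

27.88 points/sprint


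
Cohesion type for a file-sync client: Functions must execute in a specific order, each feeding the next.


Reasoning: Output of one is input to next
Type: Sequential cohesion

Sequential cohesion


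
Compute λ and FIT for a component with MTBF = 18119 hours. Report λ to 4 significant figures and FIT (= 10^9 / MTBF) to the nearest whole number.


Formula: λ = 1 / MTBF; FIT = λ × 1e9 = 1e9 / MTBF
λ = 1 / 18119 ≈ 5.519e-05 failures/hour
FIT = 1e9 / 18119 ≈ 55191 failures per 1e9 hours (nearest whole number)

λ = 5.519e-05 /h, FIT = 55191


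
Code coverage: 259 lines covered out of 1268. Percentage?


Coverage = covered / total * 100
Coverage = 259 / 1268 * 100
Coverage = 20.43%

20.43%


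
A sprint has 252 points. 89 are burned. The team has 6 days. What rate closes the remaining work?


Formula: Required rate = Remaining points / Days left
Remaining = 252 - 89 = 163 points
Required rate = 163 / 6 = 27.17 points/day

27.17 points/day


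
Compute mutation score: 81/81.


Mutation score = killed / total * 100
Mutation score = 81 / 81 * 100
Mutation score = 100.0%

100.0%


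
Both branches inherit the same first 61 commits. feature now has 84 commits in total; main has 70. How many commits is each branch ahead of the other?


Common ancestor: commit #61
feature commits after divergence: 84 - 61 = 23
main commits after divergence: 70 - 61 = 9
feature is 23 commits ahead of main
main is 9 commits ahead of feature

feature ahead: 23, main ahead: 9


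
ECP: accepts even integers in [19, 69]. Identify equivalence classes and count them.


Constraint: even integers in [19, 69]
Class 1: x < 19 — out-of-range invalid
Class 2: x in [19,69] but odd — wrong type invalid
Class 3: x in [19,69] and even — valid
Class 4: x > 69 — out-of-range invalid
Total equivalence classes: 4

4 equivalence classes


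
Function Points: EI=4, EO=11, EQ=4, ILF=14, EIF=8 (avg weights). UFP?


UFP = EI*4 + EO*5 + EQ*4 + ILF*10 + EIF*7
UFP = 4*4 + 11*5 + 4*4 + 14*10 + 8*7
UFP = 16 + 55 + 16 + 140 + 56
UFP = 283

283


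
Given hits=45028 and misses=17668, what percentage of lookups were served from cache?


Formula: hit rate = hits / (hits + misses) * 100
hit rate = 45028 / (45028 + 17668) * 100
hit rate = 45028 / 62696 * 100
hit rate = 71.82%

71.82%


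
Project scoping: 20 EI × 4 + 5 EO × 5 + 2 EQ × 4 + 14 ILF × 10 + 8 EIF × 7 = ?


UFP = EI*4 + EO*5 + EQ*4 + ILF*10 + EIF*7
UFP = 20*4 + 5*5 + 2*4 + 14*10 + 8*7
UFP = 80 + 25 + 8 + 140 + 56
UFP = 309

309


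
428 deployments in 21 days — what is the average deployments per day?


Formula: deployments per day = releases / days
= 428 / 21
= 20.381 deploys/day
(equivalently, 142.67 deploys/week)

20.381 deploys/day


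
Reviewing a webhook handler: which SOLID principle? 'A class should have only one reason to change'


This describes the Single Responsibility Principle (SRP)

Single Responsibility Principle (SRP)


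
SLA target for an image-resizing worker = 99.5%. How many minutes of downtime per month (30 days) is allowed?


Formula: allowed downtime = period * (100 - SLA) / 100
Period (month (30 days)) = 43200 minutes
Unavailability fraction = (100 - 99.5) / 100
Allowed downtime = 43200 * (100 - 99.5) / 100
Allowed downtime = 216.0 minutes

216.0 minutes


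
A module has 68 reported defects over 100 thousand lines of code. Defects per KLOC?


Defect density = defects / KLOC
Defect density = 68 / 100
Defect density = 0.68 defects/KLOC

0.68 defects/KLOC


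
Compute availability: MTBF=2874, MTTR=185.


Availability = MTBF / (MTBF + MTTR)
Availability = 2874 / (2874 + 185)
Availability = 2874 / 3059
Availability = 93.9523%

93.9523%


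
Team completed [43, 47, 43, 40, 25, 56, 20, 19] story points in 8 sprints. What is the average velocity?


Formula: Avg velocity = Total points / Number of sprints
Points: [43, 47, 43, 40, 25, 56, 20, 19]
Sum = 43 + 47 + 43 + 40 + 25 + 56 + 20 + 19 = 293
Avg velocity = 293 / 8 = 36.63 points/sprint

36.63 points/sprint


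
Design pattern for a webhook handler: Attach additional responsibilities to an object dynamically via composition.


This matches the Decorator pattern

Decorator


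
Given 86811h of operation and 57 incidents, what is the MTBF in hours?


Formula: MTBF = Total operating time / Number of failures
MTBF = 86811 / 57
MTBF = 1523.0 hours

1523.0 hours


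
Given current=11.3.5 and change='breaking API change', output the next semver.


Current: 11.3.5
Change category: 'breaking API change' → major bump
SemVer rule: major bump → increment MAJOR, reset MINOR and PATCH to 0
New: 12.0.0

12.0.0


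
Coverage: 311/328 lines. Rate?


Coverage = covered / total * 100
Coverage = 311 / 328 * 100
Coverage = 94.82%

94.82%


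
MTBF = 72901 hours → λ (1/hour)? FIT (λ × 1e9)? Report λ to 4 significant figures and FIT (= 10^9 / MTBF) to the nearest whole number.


Formula: λ = 1 / MTBF; FIT = λ × 1e9 = 1e9 / MTBF
λ = 1 / 72901 ≈ 1.372e-05 failures/hour
FIT = 1e9 / 72901 ≈ 13717 failures per 1e9 hours (nearest whole number)

λ = 1.372e-05 /h, FIT = 13717


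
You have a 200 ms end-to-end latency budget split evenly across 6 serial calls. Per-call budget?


Formula: per_stage = total_budget / stages
per_stage = 200 / 6
per_stage = 33.33 ms

33.33 ms


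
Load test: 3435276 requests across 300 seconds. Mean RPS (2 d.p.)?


Formula: throughput = requests / seconds
throughput = 3435276 / 300
throughput = 11450.92 requests/second

11450.92 requests/second


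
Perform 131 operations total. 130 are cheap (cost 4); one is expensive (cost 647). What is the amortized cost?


Formula: Amortized cost = Total cost / Operations
Total cost = (130 * 4) + (1 * 647)
Total cost = 520 + 647 = 1167
Amortized = 1167 / 131 = 8.9084

8.9084


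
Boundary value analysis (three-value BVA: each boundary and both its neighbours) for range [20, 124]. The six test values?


Range: [20, 124]
Boundaries: just below min, min, min+1, max-1, max, just above max
Values: [19, 20, 21, 123, 124, 125]

[19, 20, 21, 123, 124, 125]


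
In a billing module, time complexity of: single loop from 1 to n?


Reasoning: one pass through n items
Complexity: O(n)

O(n)


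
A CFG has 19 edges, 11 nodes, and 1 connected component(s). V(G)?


Formula: V(G) = E - N + 2P
V(G) = 19 - 11 + 2*1
V(G) = 8 + 2
V(G) = 10

10


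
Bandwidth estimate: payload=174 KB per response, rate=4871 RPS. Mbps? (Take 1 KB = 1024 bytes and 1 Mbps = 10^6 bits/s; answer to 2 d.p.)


Formula: Mbps = payload_bytes * RPS * 8 / 1e6
Payload per request = 174 KB = 174 * 1024 = 178176 bytes
Total bytes/sec = 178176 * 4871 = 867895296
Total bits/sec = 867895296 * 8 = 6943162368
Mbps = 6943162368 / 1e6 = 6943.16

6943.16 Mbps


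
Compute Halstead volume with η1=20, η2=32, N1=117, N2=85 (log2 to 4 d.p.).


Formula: V = N * log2(η), where N = N1 + N2 and η = η1 + η2
η = 20 + 32 = 52
N = 117 + 85 = 202
log2(52) ≈ 5.7004
V = 202 * 5.7004 = 1151.48

1151.48


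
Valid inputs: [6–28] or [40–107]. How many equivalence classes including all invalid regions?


Valid ranges: [6,28] and [40,107]
Class 1: x < 6 — invalid
Class 2: 6 ≤ x ≤ 28 — valid
Class 3: 28 < x < 40 — invalid (gap between ranges)
Class 4: 40 ≤ x ≤ 107 — valid
Class 5: x > 107 — invalid
Total equivalence classes: 5

5 equivalence classes


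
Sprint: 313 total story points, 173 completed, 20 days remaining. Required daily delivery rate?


Formula: Required rate = Remaining points / Days left
Remaining = 313 - 173 = 140 points
Required rate = 140 / 20 = 7.0 points/day

7.0 points/day


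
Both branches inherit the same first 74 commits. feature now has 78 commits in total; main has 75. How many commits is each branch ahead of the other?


Common ancestor: commit #74
feature commits after divergence: 78 - 74 = 4
main commits after divergence: 75 - 74 = 1
feature is 4 commits ahead of main
main is 1 commits ahead of feature

feature ahead: 4, main ahead: 1


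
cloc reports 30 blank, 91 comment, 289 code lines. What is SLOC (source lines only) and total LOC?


Total LOC = blank + comment + code
Total LOC = 30 + 91 + 289 = 410
SLOC (source only) = code = 289

Total LOC: 410, SLOC: 289


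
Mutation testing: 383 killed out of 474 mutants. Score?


Mutation score = killed / total * 100
Mutation score = 383 / 474 * 100
Mutation score = 80.8%

80.8%


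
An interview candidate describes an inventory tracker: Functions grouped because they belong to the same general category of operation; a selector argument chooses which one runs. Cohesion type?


Reasoning: Grouped by category of activity, not by data or sequence
Type: Logical cohesion

Logical cohesion


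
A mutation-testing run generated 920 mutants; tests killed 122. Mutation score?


Mutation score = killed / total * 100
Mutation score = 122 / 920 * 100
Mutation score = 13.26%

13.26%


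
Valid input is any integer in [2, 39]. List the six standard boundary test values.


Range: [2, 39]
Boundaries: just below min, min, min+1, max-1, max, just above max
Values: [1, 2, 3, 38, 39, 40]

[1, 2, 3, 38, 39, 40]


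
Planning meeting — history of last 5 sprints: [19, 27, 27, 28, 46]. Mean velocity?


Formula: Avg velocity = Total points / Number of sprints
Points: [19, 27, 27, 28, 46]
Sum = 19 + 27 + 27 + 28 + 46 = 147
Avg velocity = 147 / 5 = 29.4 points/sprint

29.4 points/sprint


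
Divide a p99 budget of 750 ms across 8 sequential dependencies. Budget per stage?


Formula: per_stage = total_budget / stages
per_stage = 750 / 8
per_stage = 93.75 ms

93.75 ms


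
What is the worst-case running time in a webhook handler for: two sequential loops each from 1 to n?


Reasoning: sequential dominates: O(n) + O(n) = O(n)
Complexity: O(n)

O(n)


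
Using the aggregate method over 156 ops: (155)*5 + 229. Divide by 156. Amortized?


Formula: Amortized cost = Total cost / Operations
Total cost = (155 * 5) + (1 * 229)
Total cost = 775 + 229 = 1004
Amortized = 1004 / 156 = 6.4359

6.4359


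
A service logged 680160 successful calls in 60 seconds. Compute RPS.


Formula: throughput = requests / seconds
throughput = 680160 / 60
throughput = 11336.0 requests/second

11336.0 requests/second


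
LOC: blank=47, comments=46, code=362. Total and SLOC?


Total LOC = blank + comment + code
Total LOC = 47 + 46 + 362 = 455
SLOC (source only) = code = 362

Total LOC: 455, SLOC: 362


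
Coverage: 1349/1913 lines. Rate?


Coverage = covered / total * 100
Coverage = 1349 / 1913 * 100
Coverage = 70.52%

70.52%


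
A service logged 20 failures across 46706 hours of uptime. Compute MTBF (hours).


Formula: MTBF = Total operating time / Number of failures
MTBF = 46706 / 20
MTBF = 2335.3 hours

2335.3 hours


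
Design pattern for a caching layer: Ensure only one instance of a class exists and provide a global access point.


This matches the Singleton pattern

Singleton


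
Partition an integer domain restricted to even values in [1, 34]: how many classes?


Constraint: even integers in [1, 34]
Class 1: x < 1 — out-of-range invalid
Class 2: x in [1,34] but odd — wrong type invalid
Class 3: x in [1,34] and even — valid
Class 4: x > 34 — out-of-range invalid
Total equivalence classes: 4

4 equivalence classes


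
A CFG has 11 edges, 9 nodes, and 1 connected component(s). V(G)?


Formula: V(G) = E - N + 2P
V(G) = 11 - 9 + 2*1
V(G) = 2 + 2
V(G) = 4

4


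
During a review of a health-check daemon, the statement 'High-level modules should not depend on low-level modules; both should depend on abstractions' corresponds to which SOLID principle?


This describes the Dependency Inversion Principle (DIP)

Dependency Inversion Principle (DIP)


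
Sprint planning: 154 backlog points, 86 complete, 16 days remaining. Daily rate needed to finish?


Formula: Required rate = Remaining points / Days left
Remaining = 154 - 86 = 68 points
Required rate = 68 / 16 = 4.25 points/day

4.25 points/day


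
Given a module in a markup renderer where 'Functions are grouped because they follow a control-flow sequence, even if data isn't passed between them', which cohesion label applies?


Reasoning: Grouped by order of execution within a routine, not by data flow
Type: Procedural cohesion

Procedural cohesion


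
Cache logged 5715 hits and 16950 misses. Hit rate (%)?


Formula: hit rate = hits / (hits + misses) * 100
hit rate = 5715 / (5715 + 16950) * 100
hit rate = 5715 / 22665 * 100
hit rate = 25.22%

25.22%


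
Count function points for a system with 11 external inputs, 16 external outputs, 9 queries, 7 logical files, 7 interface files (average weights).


UFP = EI*4 + EO*5 + EQ*4 + ILF*10 + EIF*7
UFP = 11*4 + 16*5 + 9*4 + 7*10 + 7*7
UFP = 44 + 80 + 36 + 70 + 49
UFP = 279

279


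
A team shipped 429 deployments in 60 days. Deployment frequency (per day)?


Formula: deployments per day = releases / days
= 429 / 60
= 7.15 deploys/day
(equivalently, 50.05 deploys/week)

7.15 deploys/day


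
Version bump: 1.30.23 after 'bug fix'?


Current: 1.30.23
Change category: 'bug fix' → patch bump
SemVer rule: patch bump → increment PATCH (MAJOR and MINOR unchanged)
New: 1.30.24

1.30.24


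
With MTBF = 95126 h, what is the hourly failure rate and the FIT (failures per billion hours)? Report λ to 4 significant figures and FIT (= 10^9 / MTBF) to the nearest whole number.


Formula: λ = 1 / MTBF; FIT = λ × 1e9 = 1e9 / MTBF
λ = 1 / 95126 ≈ 1.051e-05 failures/hour
FIT = 1e9 / 95126 ≈ 10512 failures per 1e9 hours (nearest whole number)

λ = 1.051e-05 /h, FIT = 10512


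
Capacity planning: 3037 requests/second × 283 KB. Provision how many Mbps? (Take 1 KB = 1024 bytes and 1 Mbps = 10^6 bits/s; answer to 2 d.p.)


Formula: Mbps = payload_bytes * RPS * 8 / 1e6
Payload per request = 283 KB = 283 * 1024 = 289792 bytes
Total bytes/sec = 289792 * 3037 = 880098304
Total bits/sec = 880098304 * 8 = 7040786432
Mbps = 7040786432 / 1e6 = 7040.79

7040.79 Mbps


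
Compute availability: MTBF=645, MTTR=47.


Availability = MTBF / (MTBF + MTTR)
Availability = 645 / (645 + 47)
Availability = 645 / 692
Availability = 93.2081%

93.2081%


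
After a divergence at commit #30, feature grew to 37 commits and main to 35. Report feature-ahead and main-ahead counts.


Common ancestor: commit #30
feature commits after divergence: 37 - 30 = 7
main commits after divergence: 35 - 30 = 5
feature is 7 commits ahead of main
main is 5 commits ahead of feature

feature ahead: 7, main ahead: 5


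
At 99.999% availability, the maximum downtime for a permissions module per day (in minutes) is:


Formula: allowed downtime = period * (100 - SLA) / 100
Period (day) = 1440 minutes
Unavailability fraction = (100 - 99.999) / 100
Allowed downtime = 1440 * (100 - 99.999) / 100
Allowed downtime = 0.0144 minutes

0.0144 minutes


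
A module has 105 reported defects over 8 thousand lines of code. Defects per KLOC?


Defect density = defects / KLOC
Defect density = 105 / 8
Defect density = 13.125 defects/KLOC

13.125 defects/KLOC


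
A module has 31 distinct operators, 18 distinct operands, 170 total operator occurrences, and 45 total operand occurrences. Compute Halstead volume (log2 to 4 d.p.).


Formula: V = N * log2(η), where N = N1 + N2 and η = η1 + η2
η = 31 + 18 = 49
N = 170 + 45 = 215
log2(49) ≈ 5.6147
V = 215 * 5.6147 = 1207.16

1207.16


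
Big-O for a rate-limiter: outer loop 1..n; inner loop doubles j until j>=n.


Reasoning: linear outer times logarithmic inner
Complexity: O(n log n)

O(n log n)


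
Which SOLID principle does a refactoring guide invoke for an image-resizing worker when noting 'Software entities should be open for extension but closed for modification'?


This describes the Open/Closed Principle (OCP)

Open/Closed Principle (OCP)


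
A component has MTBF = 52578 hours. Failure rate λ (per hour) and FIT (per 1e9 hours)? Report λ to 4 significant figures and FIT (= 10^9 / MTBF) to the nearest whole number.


Formula: λ = 1 / MTBF; FIT = λ × 1e9 = 1e9 / MTBF
λ = 1 / 52578 ≈ 1.902e-05 failures/hour
FIT = 1e9 / 52578 ≈ 19019 failures per 1e9 hours (nearest whole number)

λ = 1.902e-05 /h, FIT = 19019


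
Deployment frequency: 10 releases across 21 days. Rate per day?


Formula: deployments per day = releases / days
= 10 / 21
= 0.476 deploys/day
(equivalently, 3.33 deploys/week)

0.476 deploys/day


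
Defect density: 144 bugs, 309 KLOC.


Defect density = defects / KLOC
Defect density = 144 / 309
Defect density = 0.466 defects/KLOC

0.466 defects/KLOC


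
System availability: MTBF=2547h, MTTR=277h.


Availability = MTBF / (MTBF + MTTR)
Availability = 2547 / (2547 + 277)
Availability = 2547 / 2824
Availability = 90.1912%

90.1912%


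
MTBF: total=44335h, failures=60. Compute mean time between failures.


Formula: MTBF = Total operating time / Number of failures
MTBF = 44335 / 60
MTBF = 738.92 hours

738.92 hours


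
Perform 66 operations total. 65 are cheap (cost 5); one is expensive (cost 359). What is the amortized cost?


Formula: Amortized cost = Total cost / Operations
Total cost = (65 * 5) + (1 * 359)
Total cost = 325 + 359 = 684
Amortized = 684 / 66 = 10.3636

10.3636


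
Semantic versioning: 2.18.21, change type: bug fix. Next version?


Current: 2.18.21
Change category: 'bug fix' → patch bump
SemVer rule: patch bump → increment PATCH (MAJOR and MINOR unchanged)
New: 2.18.22

2.18.22


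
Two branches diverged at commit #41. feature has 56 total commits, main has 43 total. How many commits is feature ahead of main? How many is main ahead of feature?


Common ancestor: commit #41
feature commits after divergence: 56 - 41 = 15
main commits after divergence: 43 - 41 = 2
feature is 15 commits ahead of main
main is 2 commits ahead of feature

feature ahead: 15, main ahead: 2


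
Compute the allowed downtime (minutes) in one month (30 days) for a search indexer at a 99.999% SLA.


Formula: allowed downtime = period * (100 - SLA) / 100
Period (month (30 days)) = 43200 minutes
Unavailability fraction = (100 - 99.999) / 100
Allowed downtime = 43200 * (100 - 99.999) / 100
Allowed downtime = 0.432 minutes

0.432 minutes


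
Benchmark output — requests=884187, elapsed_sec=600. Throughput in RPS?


Formula: throughput = requests / seconds
throughput = 884187 / 600
throughput = 1473.65 requests/second

1473.65 requests/second


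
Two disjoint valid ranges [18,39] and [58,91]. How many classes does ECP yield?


Valid ranges: [18,39] and [58,91]
Class 1: x < 18 — invalid
Class 2: 18 ≤ x ≤ 39 — valid
Class 3: 39 < x < 58 — invalid (gap between ranges)
Class 4: 58 ≤ x ≤ 91 — valid
Class 5: x > 91 — invalid
Total equivalence classes: 5

5 equivalence classes


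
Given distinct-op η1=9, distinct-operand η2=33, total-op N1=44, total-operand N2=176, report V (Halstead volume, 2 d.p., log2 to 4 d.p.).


Formula: V = N * log2(η), where N = N1 + N2 and η = η1 + η2
η = 9 + 33 = 42
N = 44 + 176 = 220
log2(42) ≈ 5.3923
V = 220 * 5.3923 = 1186.31

1186.31


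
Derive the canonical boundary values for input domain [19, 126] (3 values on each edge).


Range: [19, 126]
Boundaries: just below min, min, min+1, max-1, max, just above max
Values: [18, 19, 20, 125, 126, 127]

[18, 19, 20, 125, 126, 127]


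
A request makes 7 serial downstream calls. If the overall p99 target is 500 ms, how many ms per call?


Formula: per_stage = total_budget / stages
per_stage = 500 / 7
per_stage = 71.43 ms

71.43 ms


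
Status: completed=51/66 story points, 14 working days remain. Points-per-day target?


Formula: Required rate = Remaining points / Days left
Remaining = 66 - 51 = 15 points
Required rate = 15 / 14 = 1.07 points/day

1.07 points/day


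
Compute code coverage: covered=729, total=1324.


Coverage = covered / total * 100
Coverage = 729 / 1324 * 100
Coverage = 55.06%

55.06%


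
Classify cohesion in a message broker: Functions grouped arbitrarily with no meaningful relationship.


Reasoning: Worst: random grouping
Type: Coincidental cohesion

Coincidental cohesion


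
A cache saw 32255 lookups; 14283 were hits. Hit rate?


Formula: hit rate = hits / (hits + misses) * 100
hit rate = 14283 / (14283 + 17972) * 100
hit rate = 14283 / 32255 * 100
hit rate = 44.28%

44.28%


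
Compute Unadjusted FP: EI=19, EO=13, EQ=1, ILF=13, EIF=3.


UFP = EI*4 + EO*5 + EQ*4 + ILF*10 + EIF*7
UFP = 19*4 + 13*5 + 1*4 + 13*10 + 3*7
UFP = 76 + 65 + 4 + 130 + 21
UFP = 296

296


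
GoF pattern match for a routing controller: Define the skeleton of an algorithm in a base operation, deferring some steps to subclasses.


This matches the Template Method pattern

Template Method


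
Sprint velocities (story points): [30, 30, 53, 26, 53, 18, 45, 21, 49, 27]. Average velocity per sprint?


Formula: Avg velocity = Total points / Number of sprints
Points: [30, 30, 53, 26, 53, 18, 45, 21, 49, 27]
Sum = 30 + 30 + 53 + 26 + 53 + 18 + 45 + 21 + 49 + 27 = 352
Avg velocity = 352 / 10 = 35.2 points/sprint

35.2 points/sprint


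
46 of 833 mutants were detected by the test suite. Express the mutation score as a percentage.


Mutation score = killed / total * 100
Mutation score = 46 / 833 * 100
Mutation score = 5.52%

5.52%


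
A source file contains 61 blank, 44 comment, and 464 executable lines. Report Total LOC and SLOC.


Total LOC = blank + comment + code
Total LOC = 61 + 44 + 464 = 569
SLOC (source only) = code = 464

Total LOC: 569, SLOC: 464


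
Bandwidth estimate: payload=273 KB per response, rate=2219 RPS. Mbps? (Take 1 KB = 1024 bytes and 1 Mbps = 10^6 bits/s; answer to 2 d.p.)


Formula: Mbps = payload_bytes * RPS * 8 / 1e6
Payload per request = 273 KB = 273 * 1024 = 279552 bytes
Total bytes/sec = 279552 * 2219 = 620325888
Total bits/sec = 620325888 * 8 = 4962607104
Mbps = 4962607104 / 1e6 = 4962.61

4962.61 Mbps


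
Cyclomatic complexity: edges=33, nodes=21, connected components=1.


Formula: V(G) = E - N + 2P
V(G) = 33 - 21 + 2*1
V(G) = 12 + 2
V(G) = 14

14


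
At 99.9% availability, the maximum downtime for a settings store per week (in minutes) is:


Formula: allowed downtime = period * (100 - SLA) / 100
Period (week) = 10080 minutes
Unavailability fraction = (100 - 99.9) / 100
Allowed downtime = 10080 * (100 - 99.9) / 100
Allowed downtime = 10.08 minutes

10.08 minutes


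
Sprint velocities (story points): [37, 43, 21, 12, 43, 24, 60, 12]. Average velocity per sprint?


Formula: Avg velocity = Total points / Number of sprints
Points: [37, 43, 21, 12, 43, 24, 60, 12]
Sum = 37 + 43 + 21 + 12 + 43 + 24 + 60 + 12 = 252
Avg velocity = 252 / 8 = 31.5 points/sprint

31.5 points/sprint


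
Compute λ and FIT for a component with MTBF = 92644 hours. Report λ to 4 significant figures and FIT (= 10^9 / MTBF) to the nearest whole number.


Formula: λ = 1 / MTBF; FIT = λ × 1e9 = 1e9 / MTBF
λ = 1 / 92644 ≈ 1.079e-05 failures/hour
FIT = 1e9 / 92644 ≈ 10794 failures per 1e9 hours (nearest whole number)

λ = 1.079e-05 /h, FIT = 10794


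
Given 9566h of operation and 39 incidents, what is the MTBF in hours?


Formula: MTBF = Total operating time / Number of failures
MTBF = 9566 / 39
MTBF = 245.28 hours

245.28 hours


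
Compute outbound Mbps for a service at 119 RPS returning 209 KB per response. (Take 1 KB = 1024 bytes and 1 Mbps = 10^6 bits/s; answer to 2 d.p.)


Formula: Mbps = payload_bytes * RPS * 8 / 1e6
Payload per request = 209 KB = 209 * 1024 = 214016 bytes
Total bytes/sec = 214016 * 119 = 25467904
Total bits/sec = 25467904 * 8 = 203743232
Mbps = 203743232 / 1e6 = 203.74

203.74 Mbps


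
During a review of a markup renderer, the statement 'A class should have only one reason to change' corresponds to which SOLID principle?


This describes the Single Responsibility Principle (SRP)

Single Responsibility Principle (SRP)


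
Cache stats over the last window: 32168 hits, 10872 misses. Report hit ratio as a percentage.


Formula: hit rate = hits / (hits + misses) * 100
hit rate = 32168 / (32168 + 10872) * 100
hit rate = 32168 / 43040 * 100
hit rate = 74.74%

74.74%


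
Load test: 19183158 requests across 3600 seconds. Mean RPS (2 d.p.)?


Formula: throughput = requests / seconds
throughput = 19183158 / 3600
throughput = 5328.66 requests/second

5328.66 requests/second


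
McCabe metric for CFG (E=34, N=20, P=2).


Formula: V(G) = E - N + 2P
V(G) = 34 - 20 + 2*2
V(G) = 14 + 4
V(G) = 18

18


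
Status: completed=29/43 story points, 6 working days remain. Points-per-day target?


Formula: Required rate = Remaining points / Days left
Remaining = 43 - 29 = 14 points
Required rate = 14 / 6 = 2.33 points/day

2.33 points/day


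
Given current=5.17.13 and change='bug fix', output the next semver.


Current: 5.17.13
Change category: 'bug fix' → patch bump
SemVer rule: patch bump → increment PATCH (MAJOR and MINOR unchanged)
New: 5.17.14

5.17.14


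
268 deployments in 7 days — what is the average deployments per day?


Formula: deployments per day = releases / days
= 268 / 7
= 38.286 deploys/day
(equivalently, 268.0 deploys/week)

38.286 deploys/day


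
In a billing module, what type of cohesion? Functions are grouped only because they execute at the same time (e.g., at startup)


Reasoning: Related by timing only
Type: Temporal cohesion

Temporal cohesion


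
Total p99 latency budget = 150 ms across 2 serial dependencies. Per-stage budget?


Formula: per_stage = total_budget / stages
per_stage = 150 / 2
per_stage = 75.0 ms

75.0 ms


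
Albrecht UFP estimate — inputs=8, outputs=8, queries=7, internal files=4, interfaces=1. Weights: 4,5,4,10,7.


UFP = EI*4 + EO*5 + EQ*4 + ILF*10 + EIF*7
UFP = 8*4 + 8*5 + 7*4 + 4*10 + 1*7
UFP = 32 + 40 + 28 + 40 + 7
UFP = 147

147


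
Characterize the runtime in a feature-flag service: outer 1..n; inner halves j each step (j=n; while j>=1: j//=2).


Reasoning: n times log n
Complexity: O(n log n)

O(n log n)


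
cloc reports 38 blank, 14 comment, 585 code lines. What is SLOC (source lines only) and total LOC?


Total LOC = blank + comment + code
Total LOC = 38 + 14 + 585 = 637
SLOC (source only) = code = 585

Total LOC: 637, SLOC: 585


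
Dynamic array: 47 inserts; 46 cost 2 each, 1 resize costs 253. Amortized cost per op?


Formula: Amortized cost = Total cost / Operations
Total cost = (46 * 2) + (1 * 253)
Total cost = 92 + 253 = 345
Amortized = 345 / 47 = 7.3404

7.3404


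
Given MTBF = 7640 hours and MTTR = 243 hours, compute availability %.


Availability = MTBF / (MTBF + MTTR)
Availability = 7640 / (7640 + 243)
Availability = 7640 / 7883
Availability = 96.9174%

96.9174%


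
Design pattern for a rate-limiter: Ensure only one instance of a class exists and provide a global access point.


This matches the Singleton pattern

Singleton


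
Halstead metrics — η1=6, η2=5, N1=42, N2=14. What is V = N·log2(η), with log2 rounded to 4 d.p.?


Formula: V = N * log2(η), where N = N1 + N2 and η = η1 + η2
η = 6 + 5 = 11
N = 42 + 14 = 56
log2(11) ≈ 3.4594
V = 56 * 3.4594 = 193.73

193.73


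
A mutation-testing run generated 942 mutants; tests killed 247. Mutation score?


Mutation score = killed / total * 100
Mutation score = 247 / 942 * 100
Mutation score = 26.22%

26.22%


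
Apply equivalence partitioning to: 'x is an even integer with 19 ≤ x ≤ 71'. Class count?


Constraint: even integers in [19, 71]
Class 1: x < 19 — out-of-range invalid
Class 2: x in [19,71] but odd — wrong type invalid
Class 3: x in [19,71] and even — valid
Class 4: x > 71 — out-of-range invalid
Total equivalence classes: 4

4 equivalence classes


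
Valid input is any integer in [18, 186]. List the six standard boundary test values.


Range: [18, 186]
Boundaries: just below min, min, min+1, max-1, max, just above max
Values: [17, 18, 19, 185, 186, 187]

[17, 18, 19, 185, 186, 187]


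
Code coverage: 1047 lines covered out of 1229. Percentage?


Coverage = covered / total * 100
Coverage = 1047 / 1229 * 100
Coverage = 85.19%

85.19%


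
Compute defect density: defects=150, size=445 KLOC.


Defect density = defects / KLOC
Defect density = 150 / 445
Defect density = 0.337 defects/KLOC

0.337 defects/KLOC


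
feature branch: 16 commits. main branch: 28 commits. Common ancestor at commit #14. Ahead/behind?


Common ancestor: commit #14
feature commits after divergence: 16 - 14 = 2
main commits after divergence: 28 - 14 = 14
feature is 2 commits ahead of main
main is 14 commits ahead of feature

feature ahead: 2, main ahead: 14
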